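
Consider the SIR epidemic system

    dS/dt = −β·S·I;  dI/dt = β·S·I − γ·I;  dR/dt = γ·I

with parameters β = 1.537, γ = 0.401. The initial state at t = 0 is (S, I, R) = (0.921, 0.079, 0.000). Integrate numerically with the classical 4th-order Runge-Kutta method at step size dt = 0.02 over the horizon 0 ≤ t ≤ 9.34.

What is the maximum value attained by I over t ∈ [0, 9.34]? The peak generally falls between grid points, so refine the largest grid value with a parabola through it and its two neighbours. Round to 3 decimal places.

max I = 0.410

t=0.000: state=(0.921, 0.079, 0.000)
step 1 (dt=0.02): k1=(-0.112, 0.080, 0.032), k2=(-0.113, 0.081, 0.032), k3=(-0.113, 0.081, 0.032), k4=(-0.114, 0.082, 0.032); state += dt/6·(k1+2k2+2k3+k4)
t=0.020: state=(0.919, 0.081, 0.001)
t=0.040: state=(0.916, 0.082, 0.001)
t=0.060: state=(0.914, 0.084, 0.002)
continuing one RK4 step at a time; state shown every 25 steps (Δt=0.5):
t=0.500: state=(0.852, 0.128, 0.020)
t=1.000: state=(0.753, 0.194, 0.053)
t=1.500: state=(0.630, 0.271, 0.099)
t=2.000: state=(0.497, 0.342, 0.161)
t=2.500: state=(0.375, 0.391, 0.235)
t=3.000: state=(0.275, 0.410, 0.315)
t=3.500: state=(0.201, 0.402, 0.397)
t=4.000: state=(0.149, 0.376, 0.475)
t=4.500: state=(0.113, 0.340, 0.547)
t=5.000: state=(0.088, 0.300, 0.611)
t=5.500: state=(0.071, 0.261, 0.668)
t=6.000: state=(0.059, 0.225, 0.716)
t=6.500: state=(0.050, 0.192, 0.758)
t=7.000: state=(0.044, 0.163, 0.793)
t=7.500: state=(0.039, 0.137, 0.823)
t=8.000: state=(0.036, 0.116, 0.849)
t=8.500: state=(0.033, 0.097, 0.870)
t=9.000: state=(0.031, 0.082, 0.888)
t=9.340: state=(0.029, 0.072, 0.898)
largest grid value and its neighbours: I(3.060)=0.41000, I(3.080)=0.41002, I(3.100)=0.41001
parabola through these three points peaks at t≈3.083 with I≈0.41002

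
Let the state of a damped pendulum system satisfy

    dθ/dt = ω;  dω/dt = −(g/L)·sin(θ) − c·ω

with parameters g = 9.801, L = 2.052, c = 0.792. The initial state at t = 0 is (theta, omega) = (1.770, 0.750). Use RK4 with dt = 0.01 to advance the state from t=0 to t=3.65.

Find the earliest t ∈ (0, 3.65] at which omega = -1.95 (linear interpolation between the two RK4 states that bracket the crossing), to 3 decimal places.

t=0.000: state=(1.770, 0.750)
step 1 (dt=0.01): k1=(0.750, -5.276), k2=(0.724, -5.251), k3=(0.724, -5.252), k4=(0.697, -5.227); state += dt/6·(k1+2k2+2k3+k4)
t=0.010: state=(1.777, 0.697)
t=0.020: state=(1.784, 0.645)
t=0.030: state=(1.790, 0.594)
continuing one RK4 step at a time; state shown every 20 steps (Δt=0.2):
t=0.200: state=(1.821, -0.218)
t=0.400: state=(1.692, -1.051)
t=0.600: state=(1.407, -1.778)
t=0.650: state=(1.314, -1.938)
next step: t=0.660: state=(1.294, -1.968) — omega has crossed -1.95
linear interpolation between t=0.650 (-1.93763) and t=0.660 (-1.96823) → t≈0.654

t = 0.654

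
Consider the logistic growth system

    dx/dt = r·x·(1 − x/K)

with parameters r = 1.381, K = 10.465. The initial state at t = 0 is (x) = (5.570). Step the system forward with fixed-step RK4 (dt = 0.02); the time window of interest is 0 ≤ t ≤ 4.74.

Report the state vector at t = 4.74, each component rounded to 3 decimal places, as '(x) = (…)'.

t=0.000: state=(5.570)
step 1 (dt=0.02): k1=(3.598), k2=(3.595), k3=(3.595), k4=(3.591); state += dt/6·(k1+2k2+2k3+k4)
t=0.020: state=(5.642)
t=0.040: state=(5.714)
t=0.060: state=(5.785)
continuing one RK4 step at a time; state shown every 10 steps (Δt=0.2):
t=0.200: state=(6.279)
t=0.400: state=(6.950)
t=0.600: state=(7.563)
t=0.800: state=(8.105)
t=1.000: state=(8.572)
t=1.200: state=(8.963)
t=1.400: state=(9.285)
t=1.600: state=(9.544)
t=1.800: state=(9.751)
t=2.000: state=(9.915)
t=2.200: state=(10.042)
t=2.400: state=(10.141)
t=2.600: state=(10.217)
t=2.800: state=(10.276)
t=3.000: state=(10.321)
t=3.200: state=(10.355)
t=3.400: state=(10.382)
t=3.600: state=(10.402)
t=3.800: state=(10.417)
t=4.000: state=(10.428)
t=4.200: state=(10.437)
t=4.400: state=(10.444)
t=4.600: state=(10.449)
t=4.740: state=(10.452)

(x) = (10.452)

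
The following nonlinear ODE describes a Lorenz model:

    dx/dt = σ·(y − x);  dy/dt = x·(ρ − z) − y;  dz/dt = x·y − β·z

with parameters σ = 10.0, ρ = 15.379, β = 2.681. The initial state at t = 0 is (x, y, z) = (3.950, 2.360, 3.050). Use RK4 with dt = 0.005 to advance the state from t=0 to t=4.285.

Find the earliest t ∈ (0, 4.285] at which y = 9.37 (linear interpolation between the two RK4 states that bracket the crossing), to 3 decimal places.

t=0.000: state=(3.950, 2.360, 3.050)
step 1 (dt=0.005): k1=(-15.900, 46.340, 1.145), k2=(-14.344, 45.722, 1.496), k3=(-14.398, 45.768, 1.498), k4=(-12.892, 45.194, 1.842); state += dt/6·(k1+2k2+2k3+k4)
t=0.005: state=(3.878, 2.589, 3.057)
t=0.010: state=(3.821, 2.812, 3.068)
t=0.015: state=(3.777, 3.031, 3.083)
t=0.155: state=(6.010, 9.265, 5.549)
next step: t=0.160: state=(6.175, 9.514, 5.759) — y has crossed 9.37
linear interpolation between t=0.155 (9.26501) and t=0.160 (9.51433) → t≈0.157

t = 0.157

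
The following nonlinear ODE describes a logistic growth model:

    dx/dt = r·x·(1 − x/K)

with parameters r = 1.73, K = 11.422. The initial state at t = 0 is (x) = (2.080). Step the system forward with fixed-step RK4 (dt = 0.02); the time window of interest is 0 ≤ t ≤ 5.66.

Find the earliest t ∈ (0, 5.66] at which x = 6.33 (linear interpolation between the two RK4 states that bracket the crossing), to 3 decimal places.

t = 0.994

t=0.000: state=(2.080)
step 1 (dt=0.02): k1=(2.943), k2=(2.975), k3=(2.976), k4=(3.008); state += dt/6·(k1+2k2+2k3+k4)
t=0.020: state=(2.140)
t=0.040: state=(2.200)
t=0.060: state=(2.262)
continuing one RK4 step at a time; state shown every 10 steps (Δt=0.2):
t=0.200: state=(2.734)
t=0.400: state=(3.516)
t=0.600: state=(4.409)
t=0.800: state=(5.374)
t=0.980: state=(6.261)
next step: t=1.000: state=(6.359) — x has crossed 6.33
linear interpolation between t=0.980 (6.26111) and t=1.000 (6.35882) → t≈0.994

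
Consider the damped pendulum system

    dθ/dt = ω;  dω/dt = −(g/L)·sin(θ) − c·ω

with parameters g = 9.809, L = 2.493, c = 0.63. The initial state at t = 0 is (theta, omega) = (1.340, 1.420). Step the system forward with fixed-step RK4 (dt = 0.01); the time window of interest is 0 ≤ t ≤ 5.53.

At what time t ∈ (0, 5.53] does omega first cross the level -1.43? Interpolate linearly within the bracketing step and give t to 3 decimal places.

t = 0.745

t=0.000: state=(1.340, 1.420)
step 1 (dt=0.01): k1=(1.420, -4.725), k2=(1.396, -4.716), k3=(1.396, -4.716), k4=(1.373, -4.707); state += dt/6·(k1+2k2+2k3+k4)
t=0.010: state=(1.354, 1.373)
t=0.020: state=(1.367, 1.326)
t=0.030: state=(1.380, 1.279)
continuing one RK4 step at a time; state shown every 20 steps (Δt=0.2):
t=0.200: state=(1.532, 0.519)
t=0.400: state=(1.554, -0.282)
t=0.600: state=(1.426, -0.986)
t=0.740: state=(1.257, -1.416)
next step: t=0.750: state=(1.243, -1.444) — omega has crossed -1.43
linear interpolation between t=0.740 (-1.41565) and t=0.750 (-1.44398) → t≈0.745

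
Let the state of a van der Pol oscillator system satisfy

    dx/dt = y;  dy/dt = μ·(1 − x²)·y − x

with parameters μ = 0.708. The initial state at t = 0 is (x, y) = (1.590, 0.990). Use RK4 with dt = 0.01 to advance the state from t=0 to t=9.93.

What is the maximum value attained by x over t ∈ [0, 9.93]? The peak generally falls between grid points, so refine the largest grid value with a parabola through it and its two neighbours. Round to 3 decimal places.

t=0.000: state=(1.590, 0.990)
step 1 (dt=0.01): k1=(0.990, -2.661), k2=(0.977, -2.663), k3=(0.977, -2.662), k4=(0.963, -2.663); state += dt/6·(k1+2k2+2k3+k4)
t=0.010: state=(1.600, 0.963)
t=0.020: state=(1.609, 0.937)
t=0.030: state=(1.619, 0.910)
continuing one RK4 step at a time; state shown every 50 steps (Δt=0.5):
t=0.500: state=(1.781, -0.126)
t=1.000: state=(1.561, -0.693)
t=1.500: state=(1.111, -1.114)
t=2.000: state=(0.420, -1.692)
t=2.500: state=(-0.600, -2.314)
t=3.000: state=(-1.637, -1.487)
t=3.500: state=(-1.977, -0.006)
t=4.000: state=(-1.797, 0.625)
t=4.500: state=(-1.394, 0.985)
t=5.000: state=(-0.795, 1.445)
t=5.500: state=(0.096, 2.147)
t=6.000: state=(1.251, 2.167)
t=6.500: state=(1.946, 0.547)
t=7.000: state=(1.936, -0.424)
t=7.500: state=(1.615, -0.828)
t=8.000: state=(1.112, -1.204)
t=8.500: state=(0.373, -1.799)
t=9.000: state=(-0.701, -2.397)
t=9.500: state=(-1.726, -1.361)
t=9.930: state=(-2.004, -0.050)
largest grid value and its neighbours: x(6.710)=2.00192, x(6.720)=2.00198, x(6.730)=2.00185
parabola through these three points peaks at t≈6.718 with x≈2.00199

max x = 2.002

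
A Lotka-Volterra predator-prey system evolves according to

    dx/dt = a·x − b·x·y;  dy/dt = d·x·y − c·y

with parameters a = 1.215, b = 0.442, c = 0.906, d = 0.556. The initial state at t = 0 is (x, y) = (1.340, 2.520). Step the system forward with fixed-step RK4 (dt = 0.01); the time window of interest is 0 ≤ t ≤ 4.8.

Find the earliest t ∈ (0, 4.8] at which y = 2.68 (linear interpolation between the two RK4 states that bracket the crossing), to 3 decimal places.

t=0.000: state=(1.340, 2.520)
step 1 (dt=0.01): k1=(0.136, -0.406), k2=(0.137, -0.404), k3=(0.137, -0.404), k4=(0.138, -0.403); state += dt/6·(k1+2k2+2k3+k4)
t=0.010: state=(1.341, 2.516)
t=0.020: state=(1.343, 2.512)
t=0.030: state=(1.344, 2.508)
continuing one RK4 step at a time; state shown every 20 steps (Δt=0.2):
t=0.200: state=(1.372, 2.444)
t=0.400: state=(1.414, 2.381)
t=0.600: state=(1.464, 2.330)
t=0.800: state=(1.522, 2.295)
t=1.000: state=(1.585, 2.276)
t=1.200: state=(1.653, 2.273)
t=1.400: state=(1.724, 2.288)
t=1.600: state=(1.793, 2.321)
t=1.800: state=(1.858, 2.372)
t=2.000: state=(1.915, 2.441)
t=2.200: state=(1.961, 2.527)
t=2.400: state=(1.991, 2.627)
t=2.490: state=(1.999, 2.675)
next step: t=2.500: state=(2.000, 2.681) — y has crossed 2.68
linear interpolation between t=2.490 (2.67507) and t=2.500 (2.68057) → t≈2.499

t = 2.499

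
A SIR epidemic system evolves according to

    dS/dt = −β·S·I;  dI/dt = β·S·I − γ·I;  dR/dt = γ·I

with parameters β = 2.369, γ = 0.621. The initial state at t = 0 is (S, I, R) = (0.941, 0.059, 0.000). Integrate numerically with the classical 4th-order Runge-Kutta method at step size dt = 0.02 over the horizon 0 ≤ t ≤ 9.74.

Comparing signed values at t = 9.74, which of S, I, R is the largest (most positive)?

t=0.000: state=(0.941, 0.059, 0.000)
step 1 (dt=0.02): k1=(-0.132, 0.095, 0.037), k2=(-0.133, 0.096, 0.037), k3=(-0.133, 0.096, 0.037), k4=(-0.135, 0.098, 0.038); state += dt/6·(k1+2k2+2k3+k4)
t=0.020: state=(0.938, 0.061, 0.001)
t=0.040: state=(0.936, 0.063, 0.002)
t=0.060: state=(0.933, 0.065, 0.002)
continuing one RK4 step at a time; state shown every 25 steps (Δt=0.5):
t=0.500: state=(0.847, 0.125, 0.028)
t=1.000: state=(0.688, 0.230, 0.082)
t=1.500: state=(0.490, 0.339, 0.171)
t=2.000: state=(0.315, 0.398, 0.287)
t=2.500: state=(0.196, 0.393, 0.411)
t=3.000: state=(0.126, 0.347, 0.527)
t=3.500: state=(0.087, 0.288, 0.625)
t=4.000: state=(0.064, 0.230, 0.706)
t=4.500: state=(0.050, 0.181, 0.769)
t=5.000: state=(0.041, 0.140, 0.819)
t=5.500: state=(0.036, 0.107, 0.857)
t=6.000: state=(0.032, 0.082, 0.886)
t=6.500: state=(0.029, 0.062, 0.908)
t=7.000: state=(0.028, 0.047, 0.925)
t=7.500: state=(0.026, 0.036, 0.938)
t=8.000: state=(0.025, 0.027, 0.948)
t=8.500: state=(0.025, 0.020, 0.955)
t=9.000: state=(0.024, 0.015, 0.961)
t=9.500: state=(0.024, 0.012, 0.965)
t=9.740: state=(0.024, 0.010, 0.966)
compare at T: S=0.024, I=0.010, R=0.966

largest component: R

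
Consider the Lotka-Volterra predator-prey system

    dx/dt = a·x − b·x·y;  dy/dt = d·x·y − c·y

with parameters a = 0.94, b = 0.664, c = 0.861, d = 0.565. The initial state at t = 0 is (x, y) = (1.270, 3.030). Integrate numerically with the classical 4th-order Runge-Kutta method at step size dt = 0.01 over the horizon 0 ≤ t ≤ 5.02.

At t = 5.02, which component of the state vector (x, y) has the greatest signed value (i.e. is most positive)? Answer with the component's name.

largest component: x

t=0.000: state=(1.270, 3.030)
step 1 (dt=0.01): k1=(-1.361, -0.435), k2=(-1.352, -0.446), k3=(-1.352, -0.446), k4=(-1.343, -0.457); state += dt/6·(k1+2k2+2k3+k4)
t=0.010: state=(1.256, 3.026)
t=0.020: state=(1.243, 3.021)
t=0.030: state=(1.230, 3.016)
continuing one RK4 step at a time; state shown every 20 steps (Δt=0.2):
t=0.200: state=(1.033, 2.903)
t=0.400: state=(0.858, 2.718)
t=0.600: state=(0.732, 2.502)
t=0.800: state=(0.643, 2.276)
t=1.000: state=(0.582, 2.053)
t=1.200: state=(0.543, 1.841)
t=1.400: state=(0.520, 1.645)
t=1.600: state=(0.510, 1.468)
t=1.800: state=(0.512, 1.309)
t=2.000: state=(0.524, 1.168)
t=2.200: state=(0.546, 1.045)
t=2.400: state=(0.578, 0.937)
t=2.600: state=(0.620, 0.844)
t=2.800: state=(0.673, 0.764)
t=3.000: state=(0.737, 0.697)
t=3.200: state=(0.814, 0.640)
t=3.400: state=(0.905, 0.594)
t=3.600: state=(1.012, 0.557)
t=3.800: state=(1.136, 0.529)
t=4.000: state=(1.280, 0.511)
t=4.200: state=(1.445, 0.501)
t=4.400: state=(1.631, 0.502)
t=4.600: state=(1.841, 0.514)
t=4.800: state=(2.072, 0.540)
t=5.000: state=(2.321, 0.582)
t=5.020: state=(2.347, 0.587)
compare at T: x=2.347, y=0.587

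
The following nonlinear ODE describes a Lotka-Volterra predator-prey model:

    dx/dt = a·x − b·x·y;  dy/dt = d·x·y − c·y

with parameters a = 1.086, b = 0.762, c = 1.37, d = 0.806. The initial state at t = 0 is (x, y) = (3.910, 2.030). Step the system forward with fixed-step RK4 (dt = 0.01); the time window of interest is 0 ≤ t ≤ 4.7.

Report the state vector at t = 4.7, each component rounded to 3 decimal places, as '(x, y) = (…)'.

t=0.000: state=(3.910, 2.030)
step 1 (dt=0.01): k1=(-1.802, 3.616), k2=(-1.852, 3.634), k3=(-1.852, 3.633), k4=(-1.901, 3.650); state += dt/6·(k1+2k2+2k3+k4)
t=0.010: state=(3.891, 2.066)
t=0.020: state=(3.872, 2.103)
t=0.030: state=(3.851, 2.140)
continuing one RK4 step at a time; state shown every 20 steps (Δt=0.2):
t=0.200: state=(3.367, 2.788)
t=0.400: state=(2.596, 3.432)
t=0.600: state=(1.860, 3.729)
t=0.800: state=(1.311, 3.651)
t=1.000: state=(0.956, 3.325)
t=1.200: state=(0.739, 2.894)
t=1.400: state=(0.611, 2.451)
t=1.600: state=(0.539, 2.043)
t=1.800: state=(0.505, 1.689)
t=2.000: state=(0.496, 1.392)
t=2.200: state=(0.509, 1.147)
t=2.400: state=(0.539, 0.949)
t=2.600: state=(0.587, 0.790)
t=2.800: state=(0.653, 0.663)
t=3.000: state=(0.739, 0.564)
t=3.200: state=(0.848, 0.487)
t=3.400: state=(0.983, 0.429)
t=3.600: state=(1.148, 0.387)
t=3.800: state=(1.347, 0.360)
t=4.000: state=(1.587, 0.347)
t=4.200: state=(1.870, 0.348)
t=4.400: state=(2.202, 0.367)
t=4.600: state=(2.579, 0.410)
t=4.700: state=(2.783, 0.444)

(x, y) = (2.783, 0.444)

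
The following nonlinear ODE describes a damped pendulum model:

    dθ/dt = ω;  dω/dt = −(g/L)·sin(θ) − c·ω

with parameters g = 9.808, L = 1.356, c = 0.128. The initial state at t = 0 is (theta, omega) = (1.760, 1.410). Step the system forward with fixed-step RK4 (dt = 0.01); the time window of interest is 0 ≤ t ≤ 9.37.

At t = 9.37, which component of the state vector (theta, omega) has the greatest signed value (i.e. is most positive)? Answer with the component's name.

t=0.000: state=(1.760, 1.410)
step 1 (dt=0.01): k1=(1.410, -7.284), k2=(1.374, -7.270), k3=(1.374, -7.270), k4=(1.337, -7.256); state += dt/6·(k1+2k2+2k3+k4)
t=0.010: state=(1.774, 1.337)
t=0.020: state=(1.787, 1.265)
t=0.030: state=(1.799, 1.193)
continuing one RK4 step at a time; state shown every 50 steps (Δt=0.5):
t=0.500: state=(1.593, -2.062)
t=1.000: state=(-0.143, -4.157)
t=1.500: state=(-1.595, -1.194)
t=2.000: state=(-1.292, 2.361)
t=2.500: state=(0.430, 3.633)
t=3.000: state=(1.513, 0.417)
t=3.500: state=(0.845, -2.930)
t=4.000: state=(-0.812, -2.743)
t=4.500: state=(-1.350, 0.681)
t=5.000: state=(-0.253, 3.257)
t=5.500: state=(1.102, 1.470)
t=6.000: state=(0.988, -1.858)
t=6.500: state=(-0.376, -2.825)
t=7.000: state=(-1.153, 0.001)
t=7.500: state=(-0.407, 2.654)
t=8.000: state=(0.839, 1.619)
t=8.500: state=(0.887, -1.408)
t=9.000: state=(-0.250, -2.487)
t=9.370: state=(-0.910, -0.852)
compare at T: theta=-0.910, omega=-0.852

largest component: omega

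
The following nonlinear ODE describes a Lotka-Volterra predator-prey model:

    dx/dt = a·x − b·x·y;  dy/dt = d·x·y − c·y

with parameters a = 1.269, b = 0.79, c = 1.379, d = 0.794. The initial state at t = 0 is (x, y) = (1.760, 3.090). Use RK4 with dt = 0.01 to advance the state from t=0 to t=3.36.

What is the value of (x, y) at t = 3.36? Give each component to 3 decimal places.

(x, y) = (2.464, 0.801)

t=0.000: state=(1.760, 3.090)
step 1 (dt=0.01): k1=(-2.063, 0.057), k2=(-2.051, 0.032), k3=(-2.051, 0.032), k4=(-2.039, 0.007); state += dt/6·(k1+2k2+2k3+k4)
t=0.010: state=(1.739, 3.090)
t=0.020: state=(1.719, 3.090)
t=0.030: state=(1.699, 3.089)
continuing one RK4 step at a time; state shown every 20 steps (Δt=0.2):
t=0.200: state=(1.398, 3.009)
t=0.400: state=(1.138, 2.790)
t=0.600: state=(0.965, 2.500)
t=0.800: state=(0.859, 2.191)
t=1.000: state=(0.802, 1.896)
t=1.200: state=(0.782, 1.632)
t=1.400: state=(0.794, 1.403)
t=1.600: state=(0.833, 1.211)
t=1.800: state=(0.898, 1.054)
t=2.000: state=(0.990, 0.929)
t=2.200: state=(1.110, 0.833)
t=2.400: state=(1.262, 0.763)
t=2.600: state=(1.448, 0.718)
t=2.800: state=(1.669, 0.697)
t=3.000: state=(1.927, 0.704)
t=3.200: state=(2.217, 0.742)
t=3.360: state=(2.464, 0.801)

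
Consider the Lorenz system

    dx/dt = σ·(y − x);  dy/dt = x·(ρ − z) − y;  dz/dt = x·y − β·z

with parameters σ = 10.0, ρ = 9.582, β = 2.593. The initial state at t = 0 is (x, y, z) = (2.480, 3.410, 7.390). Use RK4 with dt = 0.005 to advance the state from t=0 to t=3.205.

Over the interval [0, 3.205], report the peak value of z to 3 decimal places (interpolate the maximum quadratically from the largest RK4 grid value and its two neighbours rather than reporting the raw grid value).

t=0.000: state=(2.480, 3.410, 7.390)
step 1 (dt=0.005): k1=(9.300, 2.026, -10.705), k2=(9.118, 2.139, -10.544), k3=(9.126, 2.137, -10.546), k4=(8.951, 2.249, -10.386); state += dt/6·(k1+2k2+2k3+k4)
t=0.005: state=(2.526, 3.421, 7.337)
t=0.010: state=(2.570, 3.432, 7.286)
t=0.015: state=(2.612, 3.445, 7.237)
continuing one RK4 step at a time; state shown every 40 steps (Δt=0.2):
t=0.200: state=(3.824, 4.492, 6.392)
t=0.400: state=(5.253, 5.901, 7.648)
t=0.600: state=(5.786, 5.577, 9.809)
t=0.800: state=(4.759, 4.145, 9.795)
t=1.000: state=(3.930, 3.766, 8.368)
t=1.200: state=(4.076, 4.350, 7.458)
t=1.400: state=(4.815, 5.207, 7.810)
t=1.600: state=(5.312, 5.351, 8.970)
t=1.800: state=(4.968, 4.653, 9.387)
t=2.000: state=(4.398, 4.207, 8.743)
t=2.200: state=(4.307, 4.399, 8.069)
t=2.400: state=(4.661, 4.882, 8.063)
t=2.600: state=(5.008, 5.092, 8.633)
t=2.800: state=(4.940, 4.806, 9.021)
t=3.000: state=(4.623, 4.481, 8.802)
t=3.200: state=(4.483, 4.492, 8.385)
t=3.205: state=(4.483, 4.496, 8.377)
largest grid value and its neighbours: z(0.690)=10.12839, z(0.695)=10.12884, z(0.700)=10.12756
parabola through these three points peaks at t≈0.694 with z≈10.12889

max z = 10.129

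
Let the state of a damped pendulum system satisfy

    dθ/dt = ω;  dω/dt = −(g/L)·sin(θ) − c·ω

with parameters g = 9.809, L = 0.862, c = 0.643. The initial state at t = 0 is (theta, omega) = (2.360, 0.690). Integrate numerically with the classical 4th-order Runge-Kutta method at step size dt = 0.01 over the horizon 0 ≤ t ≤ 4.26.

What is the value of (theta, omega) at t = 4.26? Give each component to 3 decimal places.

(theta, omega) = (0.503, 0.553)

t=0.000: state=(2.360, 0.690)
step 1 (dt=0.01): k1=(0.690, -8.459), k2=(0.648, -8.404), k3=(0.648, -8.406), k4=(0.606, -8.353); state += dt/6·(k1+2k2+2k3+k4)
t=0.010: state=(2.366, 0.606)
t=0.020: state=(2.372, 0.523)
t=0.030: state=(2.377, 0.441)
continuing one RK4 step at a time; state shown every 20 steps (Δt=0.2):
t=0.200: state=(2.339, -0.874)
t=0.400: state=(2.006, -2.493)
t=0.600: state=(1.329, -4.272)
t=0.800: state=(0.346, -5.288)
t=1.000: state=(-0.646, -4.288)
t=1.200: state=(-1.282, -1.993)
t=1.400: state=(-1.442, 0.351)
t=1.600: state=(-1.162, 2.377)
t=1.800: state=(-0.538, 3.690)
t=2.000: state=(0.215, 3.558)
t=2.200: state=(0.792, 2.055)
t=2.400: state=(1.007, 0.092)
t=2.600: state=(0.843, -1.657)
t=2.800: state=(0.391, -2.704)
t=3.000: state=(-0.160, -2.604)
t=3.200: state=(-0.581, -1.476)
t=3.400: state=(-0.725, 0.044)
t=3.600: state=(-0.577, 1.366)
t=3.800: state=(-0.222, 2.042)
t=4.000: state=(0.179, 1.824)
t=4.200: state=(0.460, 0.898)
t=4.260: state=(0.503, 0.553)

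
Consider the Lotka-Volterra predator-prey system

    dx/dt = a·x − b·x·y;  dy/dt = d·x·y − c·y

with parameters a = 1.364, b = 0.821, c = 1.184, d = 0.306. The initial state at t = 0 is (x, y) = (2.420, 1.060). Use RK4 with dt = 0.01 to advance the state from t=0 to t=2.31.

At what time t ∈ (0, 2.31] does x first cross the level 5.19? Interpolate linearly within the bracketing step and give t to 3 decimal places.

t=0.000: state=(2.420, 1.060)
step 1 (dt=0.01): k1=(1.195, -0.470), k2=(1.202, -0.467), k3=(1.202, -0.467), k4=(1.210, -0.464); state += dt/6·(k1+2k2+2k3+k4)
t=0.010: state=(2.432, 1.055)
t=0.020: state=(2.444, 1.051)
t=0.030: state=(2.457, 1.046)
continuing one RK4 step at a time; state shown every 10 steps (Δt=0.1):
t=0.100: state=(2.547, 1.016)
t=0.200: state=(2.690, 0.978)
t=0.300: state=(2.849, 0.945)
t=0.400: state=(3.025, 0.919)
t=0.500: state=(3.218, 0.898)
t=0.600: state=(3.429, 0.883)
t=0.700: state=(3.656, 0.874)
t=0.800: state=(3.901, 0.872)
t=0.900: state=(4.162, 0.876)
t=1.000: state=(4.437, 0.888)
t=1.100: state=(4.725, 0.907)
t=1.200: state=(5.021, 0.935)
t=1.250: state=(5.171, 0.953)
next step: t=1.260: state=(5.201, 0.957) — x has crossed 5.19
linear interpolation between t=1.250 (5.17106) and t=1.260 (5.20113) → t≈1.256

t = 1.256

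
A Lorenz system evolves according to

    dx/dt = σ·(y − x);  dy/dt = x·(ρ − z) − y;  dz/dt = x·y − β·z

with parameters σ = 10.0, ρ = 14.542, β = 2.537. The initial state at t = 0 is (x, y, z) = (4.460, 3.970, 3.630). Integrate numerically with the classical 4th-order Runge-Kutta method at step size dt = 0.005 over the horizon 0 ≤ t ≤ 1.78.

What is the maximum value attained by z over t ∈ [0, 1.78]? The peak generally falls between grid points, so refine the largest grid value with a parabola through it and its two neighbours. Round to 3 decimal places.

max z = 20.757

t=0.000: state=(4.460, 3.970, 3.630)
step 1 (dt=0.005): k1=(-4.900, 44.698, 8.497), k2=(-3.660, 44.358, 8.891), k3=(-3.700, 44.388, 8.898), k4=(-2.496, 44.076, 9.296); state += dt/6·(k1+2k2+2k3+k4)
t=0.005: state=(4.442, 4.192, 3.674)
t=0.010: state=(4.435, 4.411, 3.723)
t=0.015: state=(4.439, 4.628, 3.776)
continuing one RK4 step at a time; state shown every 20 steps (Δt=0.1):
t=0.100: state=(5.730, 8.265, 5.534)
t=0.200: state=(8.788, 11.879, 11.023)
t=0.300: state=(10.490, 10.113, 18.747)
t=0.400: state=(7.962, 3.986, 20.422)
t=0.500: state=(4.167, 1.063, 17.037)
t=0.600: state=(2.020, 0.732, 13.425)
t=0.700: state=(1.307, 1.043, 10.536)
t=0.800: state=(1.322, 1.572, 8.321)
t=0.900: state=(1.779, 2.452, 6.728)
t=1.000: state=(2.722, 3.977, 5.855)
t=1.100: state=(4.379, 6.473, 6.184)
t=1.200: state=(6.877, 9.654, 8.897)
t=1.300: state=(9.304, 10.878, 14.673)
t=1.400: state=(9.168, 7.257, 19.238)
t=1.500: state=(6.299, 3.098, 18.372)
t=1.600: state=(3.641, 1.695, 15.205)
t=1.700: state=(2.393, 1.753, 12.220)
t=1.780: state=(2.165, 2.189, 10.291)
largest grid value and its neighbours: z(0.365)=20.75193, z(0.370)=20.75658, z(0.375)=20.74239
parabola through these three points peaks at t≈0.369 with z≈20.75719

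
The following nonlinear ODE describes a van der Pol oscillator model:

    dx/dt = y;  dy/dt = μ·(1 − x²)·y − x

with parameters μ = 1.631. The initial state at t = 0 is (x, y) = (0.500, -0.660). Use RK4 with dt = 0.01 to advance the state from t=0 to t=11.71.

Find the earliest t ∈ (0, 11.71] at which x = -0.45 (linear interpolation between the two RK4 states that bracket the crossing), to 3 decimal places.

t = 0.717

t=0.000: state=(0.500, -0.660)
step 1 (dt=0.01): k1=(-0.660, -1.307), k2=(-0.667, -1.316), k3=(-0.667, -1.316), k4=(-0.673, -1.324); state += dt/6·(k1+2k2+2k3+k4)
t=0.010: state=(0.493, -0.673)
t=0.020: state=(0.487, -0.686)
t=0.030: state=(0.480, -0.700)
continuing one RK4 step at a time; state shown every 50 steps (Δt=0.5):
t=0.500: state=(-0.039, -1.606)
t=0.710: state=(-0.435, -2.159)
next step: t=0.720: state=(-0.456, -2.183) — x has crossed -0.45
linear interpolation between t=0.710 (-0.43473) and t=0.720 (-0.45644) → t≈0.717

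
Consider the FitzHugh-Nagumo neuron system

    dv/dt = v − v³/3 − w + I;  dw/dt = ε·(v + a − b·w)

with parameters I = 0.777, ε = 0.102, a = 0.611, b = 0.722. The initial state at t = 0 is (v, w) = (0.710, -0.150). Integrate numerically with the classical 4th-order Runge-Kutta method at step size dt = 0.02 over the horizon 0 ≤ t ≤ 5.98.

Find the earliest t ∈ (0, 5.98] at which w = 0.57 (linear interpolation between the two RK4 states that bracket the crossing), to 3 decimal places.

t=0.000: state=(0.710, -0.150)
step 1 (dt=0.02): k1=(1.518, 0.146), k2=(1.524, 0.147), k3=(1.524, 0.147), k4=(1.529, 0.149); state += dt/6·(k1+2k2+2k3+k4)
t=0.020: state=(0.740, -0.147)
t=0.040: state=(0.771, -0.144)
t=0.060: state=(0.802, -0.141)
continuing one RK4 step at a time; state shown every 10 steps (Δt=0.2):
t=0.200: state=(1.021, -0.118)
t=0.400: state=(1.321, -0.080)
t=0.600: state=(1.573, -0.037)
t=0.800: state=(1.754, 0.010)
t=1.000: state=(1.866, 0.059)
t=1.200: state=(1.928, 0.109)
t=1.400: state=(1.955, 0.159)
t=1.600: state=(1.964, 0.209)
t=1.800: state=(1.961, 0.258)
t=2.000: state=(1.952, 0.306)
t=2.200: state=(1.939, 0.353)
t=2.400: state=(1.925, 0.399)
t=2.600: state=(1.909, 0.445)
t=2.800: state=(1.893, 0.489)
t=3.000: state=(1.877, 0.533)
t=3.160: state=(1.864, 0.567)
next step: t=3.180: state=(1.862, 0.571) — w has crossed 0.57
linear interpolation between t=3.160 (0.56664) and t=3.180 (0.57084) → t≈3.176

t = 3.176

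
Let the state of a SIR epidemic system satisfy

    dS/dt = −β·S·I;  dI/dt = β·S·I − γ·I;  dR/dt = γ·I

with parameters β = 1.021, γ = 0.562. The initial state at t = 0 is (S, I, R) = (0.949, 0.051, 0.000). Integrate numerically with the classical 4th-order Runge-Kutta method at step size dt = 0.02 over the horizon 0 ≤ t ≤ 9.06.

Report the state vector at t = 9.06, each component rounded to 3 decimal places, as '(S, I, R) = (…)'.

t=0.000: state=(0.949, 0.051, 0.000)
step 1 (dt=0.02): k1=(-0.049, 0.021, 0.029), k2=(-0.050, 0.021, 0.029), k3=(-0.050, 0.021, 0.029), k4=(-0.050, 0.021, 0.029); state += dt/6·(k1+2k2+2k3+k4)
t=0.020: state=(0.948, 0.051, 0.001)
t=0.040: state=(0.947, 0.052, 0.001)
t=0.060: state=(0.946, 0.052, 0.002)
continuing one RK4 step at a time; state shown every 25 steps (Δt=0.5):
t=0.500: state=(0.922, 0.062, 0.016)
t=1.000: state=(0.891, 0.074, 0.035)
t=1.500: state=(0.854, 0.088, 0.058)
t=2.000: state=(0.814, 0.102, 0.084)
t=2.500: state=(0.770, 0.115, 0.115)
t=3.000: state=(0.724, 0.127, 0.149)
t=3.500: state=(0.677, 0.137, 0.186)
t=4.000: state=(0.630, 0.145, 0.226)
t=4.500: state=(0.584, 0.149, 0.267)
t=5.000: state=(0.541, 0.150, 0.309)
t=5.500: state=(0.502, 0.147, 0.351)
t=6.000: state=(0.466, 0.143, 0.392)
t=6.500: state=(0.434, 0.135, 0.431)
t=7.000: state=(0.406, 0.127, 0.467)
t=7.500: state=(0.381, 0.117, 0.502)
t=8.000: state=(0.360, 0.107, 0.533)
t=8.500: state=(0.342, 0.096, 0.562)
t=9.000: state=(0.327, 0.086, 0.587)
t=9.060: state=(0.325, 0.085, 0.590)

(S, I, R) = (0.325, 0.085, 0.590)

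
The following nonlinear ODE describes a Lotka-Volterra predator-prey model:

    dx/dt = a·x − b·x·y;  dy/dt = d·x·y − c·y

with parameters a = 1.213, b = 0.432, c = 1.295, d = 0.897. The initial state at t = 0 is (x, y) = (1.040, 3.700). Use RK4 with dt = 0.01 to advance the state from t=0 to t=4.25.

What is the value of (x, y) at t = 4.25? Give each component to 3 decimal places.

(x, y) = (1.638, 4.126)

t=0.000: state=(1.040, 3.700)
step 1 (dt=0.01): k1=(-0.401, -1.340), k2=(-0.397, -1.344), k3=(-0.397, -1.344), k4=(-0.393, -1.348); state += dt/6·(k1+2k2+2k3+k4)
t=0.010: state=(1.036, 3.687)
t=0.020: state=(1.032, 3.673)
t=0.030: state=(1.028, 3.659)
continuing one RK4 step at a time; state shown every 20 steps (Δt=0.2):
t=0.200: state=(0.974, 3.420)
t=0.400: state=(0.936, 3.132)
t=0.600: state=(0.921, 2.854)
t=0.800: state=(0.928, 2.600)
t=1.000: state=(0.954, 2.375)
t=1.200: state=(0.999, 2.183)
t=1.400: state=(1.062, 2.027)
t=1.600: state=(1.142, 1.906)
t=1.800: state=(1.240, 1.821)
t=2.000: state=(1.353, 1.773)
t=2.200: state=(1.481, 1.764)
t=2.400: state=(1.619, 1.798)
t=2.600: state=(1.761, 1.879)
t=2.800: state=(1.898, 2.014)
t=3.000: state=(2.016, 2.209)
t=3.200: state=(2.101, 2.468)
t=3.400: state=(2.135, 2.787)
t=3.600: state=(2.106, 3.150)
t=3.800: state=(2.012, 3.521)
t=4.000: state=(1.864, 3.850)
t=4.200: state=(1.685, 4.086)
t=4.250: state=(1.638, 4.126)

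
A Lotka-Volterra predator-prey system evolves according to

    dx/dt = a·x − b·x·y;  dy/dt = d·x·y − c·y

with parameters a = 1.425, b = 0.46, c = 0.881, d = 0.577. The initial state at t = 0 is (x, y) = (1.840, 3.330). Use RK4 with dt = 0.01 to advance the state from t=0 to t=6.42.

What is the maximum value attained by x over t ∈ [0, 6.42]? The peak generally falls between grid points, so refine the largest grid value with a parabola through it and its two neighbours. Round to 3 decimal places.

max x = 1.877

t=0.000: state=(1.840, 3.330)
step 1 (dt=0.01): k1=(-0.197, 0.602), k2=(-0.199, 0.600), k3=(-0.199, 0.600), k4=(-0.201, 0.599); state += dt/6·(k1+2k2+2k3+k4)
t=0.010: state=(1.838, 3.336)
t=0.020: state=(1.836, 3.342)
t=0.030: state=(1.834, 3.348)
continuing one RK4 step at a time; state shown every 25 steps (Δt=0.25):
t=0.250: state=(1.777, 3.469)
t=0.500: state=(1.692, 3.575)
t=0.750: state=(1.595, 3.636)
t=1.000: state=(1.498, 3.646)
t=1.250: state=(1.409, 3.607)
t=1.500: state=(1.334, 3.526)
t=1.750: state=(1.278, 3.415)
t=2.000: state=(1.241, 3.285)
t=2.250: state=(1.224, 3.148)
t=2.500: state=(1.227, 3.013)
t=2.750: state=(1.248, 2.889)
t=3.000: state=(1.286, 2.783)
t=3.250: state=(1.341, 2.698)
t=3.500: state=(1.409, 2.639)
t=3.750: state=(1.488, 2.609)
t=4.000: state=(1.575, 2.611)
t=4.250: state=(1.663, 2.645)
t=4.500: state=(1.745, 2.714)
t=4.750: state=(1.814, 2.816)
t=5.000: state=(1.860, 2.945)
t=5.250: state=(1.877, 3.095)
t=5.500: state=(1.861, 3.253)
t=5.750: state=(1.812, 3.403)
t=6.000: state=(1.736, 3.527)
t=6.250: state=(1.644, 3.612)
t=6.420: state=(1.577, 3.642)
largest grid value and its neighbours: x(5.240)=1.87698, x(5.250)=1.87703, x(5.260)=1.87703
parabola through these three points peaks at t≈5.254 with x≈1.87704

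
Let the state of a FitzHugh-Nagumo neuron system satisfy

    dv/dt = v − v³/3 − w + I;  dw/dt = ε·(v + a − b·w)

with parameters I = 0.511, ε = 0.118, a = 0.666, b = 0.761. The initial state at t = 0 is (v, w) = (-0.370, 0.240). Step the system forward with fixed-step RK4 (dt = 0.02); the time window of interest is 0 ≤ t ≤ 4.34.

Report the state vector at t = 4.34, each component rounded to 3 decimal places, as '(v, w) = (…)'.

(v, w) = (-1.375, 0.065)

t=0.000: state=(-0.370, 0.240)
step 1 (dt=0.02): k1=(-0.082, 0.013), k2=(-0.083, 0.013), k3=(-0.083, 0.013), k4=(-0.084, 0.013); state += dt/6·(k1+2k2+2k3+k4)
t=0.020: state=(-0.372, 0.240)
t=0.040: state=(-0.373, 0.241)
t=0.060: state=(-0.375, 0.241)
continuing one RK4 step at a time; state shown every 10 steps (Δt=0.2):
t=0.200: state=(-0.388, 0.242)
t=0.400: state=(-0.410, 0.244)
t=0.600: state=(-0.437, 0.246)
t=0.800: state=(-0.468, 0.246)
t=1.000: state=(-0.504, 0.246)
t=1.200: state=(-0.547, 0.245)
t=1.400: state=(-0.595, 0.243)
t=1.600: state=(-0.649, 0.240)
t=1.800: state=(-0.709, 0.235)
t=2.000: state=(-0.775, 0.229)
t=2.200: state=(-0.844, 0.222)
t=2.400: state=(-0.916, 0.213)
t=2.600: state=(-0.988, 0.202)
t=2.800: state=(-1.058, 0.190)
t=3.000: state=(-1.124, 0.177)
t=3.200: state=(-1.184, 0.162)
t=3.400: state=(-1.237, 0.147)
t=3.600: state=(-1.281, 0.130)
t=3.800: state=(-1.317, 0.113)
t=4.000: state=(-1.344, 0.096)
t=4.200: state=(-1.365, 0.078)
t=4.340: state=(-1.375, 0.065)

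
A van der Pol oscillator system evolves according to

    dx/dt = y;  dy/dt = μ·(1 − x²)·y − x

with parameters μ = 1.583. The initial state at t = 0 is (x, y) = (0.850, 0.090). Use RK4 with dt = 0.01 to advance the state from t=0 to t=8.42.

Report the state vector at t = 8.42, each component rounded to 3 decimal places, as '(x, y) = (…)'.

t=0.000: state=(0.850, 0.090)
step 1 (dt=0.01): k1=(0.090, -0.810), k2=(0.086, -0.813), k3=(0.086, -0.813), k4=(0.082, -0.815); state += dt/6·(k1+2k2+2k3+k4)
t=0.010: state=(0.851, 0.082)
t=0.020: state=(0.852, 0.074)
t=0.030: state=(0.852, 0.065)
continuing one RK4 step at a time; state shown every 50 steps (Δt=0.5):
t=0.500: state=(0.786, -0.362)
t=1.000: state=(0.460, -0.997)
t=1.500: state=(-0.315, -2.219)
t=2.000: state=(-1.521, -1.820)
t=2.500: state=(-1.862, 0.077)
t=3.000: state=(-1.709, 0.444)
t=3.500: state=(-1.445, 0.613)
t=4.000: state=(-1.077, 0.899)
t=4.500: state=(-0.472, 1.655)
t=5.000: state=(0.765, 3.285)
t=5.500: state=(1.943, 0.781)
t=6.000: state=(1.964, -0.310)
t=6.500: state=(1.764, -0.463)
t=7.000: state=(1.503, -0.590)
t=7.500: state=(1.155, -0.832)
t=8.000: state=(0.611, -1.455)
t=8.420: state=(-0.248, -2.782)

(x, y) = (-0.248, -2.782)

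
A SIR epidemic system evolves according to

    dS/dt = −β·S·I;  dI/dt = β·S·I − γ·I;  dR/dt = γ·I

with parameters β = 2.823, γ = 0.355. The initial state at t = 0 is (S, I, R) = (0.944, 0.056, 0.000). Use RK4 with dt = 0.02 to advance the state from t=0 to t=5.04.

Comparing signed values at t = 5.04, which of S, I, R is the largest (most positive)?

largest component: R

t=0.000: state=(0.944, 0.056, 0.000)
step 1 (dt=0.02): k1=(-0.149, 0.129, 0.020), k2=(-0.152, 0.132, 0.020), k3=(-0.153, 0.132, 0.020), k4=(-0.156, 0.135, 0.021); state += dt/6·(k1+2k2+2k3+k4)
t=0.020: state=(0.941, 0.059, 0.000)
t=0.040: state=(0.938, 0.061, 0.001)
t=0.060: state=(0.934, 0.064, 0.001)
continuing one RK4 step at a time; state shown every 10 steps (Δt=0.2):
t=0.200: state=(0.907, 0.088, 0.005)
t=0.400: state=(0.852, 0.135, 0.013)
t=0.600: state=(0.776, 0.199, 0.025)
t=0.800: state=(0.679, 0.280, 0.042)
t=1.000: state=(0.565, 0.371, 0.065)
t=1.200: state=(0.447, 0.459, 0.094)
t=1.400: state=(0.337, 0.533, 0.129)
t=1.600: state=(0.246, 0.585, 0.169)
t=1.800: state=(0.175, 0.613, 0.212)
t=2.000: state=(0.123, 0.621, 0.256)
t=2.200: state=(0.087, 0.613, 0.300)
t=2.400: state=(0.062, 0.595, 0.343)
t=2.600: state=(0.044, 0.571, 0.384)
t=2.800: state=(0.032, 0.544, 0.424)
t=3.000: state=(0.024, 0.515, 0.461)
t=3.200: state=(0.018, 0.485, 0.497)
t=3.400: state=(0.014, 0.456, 0.530)
t=3.600: state=(0.011, 0.428, 0.562)
t=3.800: state=(0.009, 0.400, 0.591)
t=4.000: state=(0.007, 0.375, 0.618)
t=4.200: state=(0.006, 0.350, 0.644)
t=4.400: state=(0.005, 0.327, 0.668)
t=4.600: state=(0.004, 0.305, 0.691)
t=4.800: state=(0.003, 0.285, 0.712)
t=5.000: state=(0.003, 0.266, 0.731)
t=5.040: state=(0.003, 0.262, 0.735)
compare at T: S=0.003, I=0.262, R=0.735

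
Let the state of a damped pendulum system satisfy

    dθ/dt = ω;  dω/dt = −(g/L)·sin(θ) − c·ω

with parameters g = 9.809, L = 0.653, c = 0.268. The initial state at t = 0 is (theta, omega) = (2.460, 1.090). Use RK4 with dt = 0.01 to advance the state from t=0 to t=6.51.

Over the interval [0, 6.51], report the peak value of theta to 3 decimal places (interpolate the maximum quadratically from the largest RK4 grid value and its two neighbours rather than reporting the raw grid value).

t=0.000: state=(2.460, 1.090)
step 1 (dt=0.01): k1=(1.090, -9.756), k2=(1.041, -9.679), k3=(1.042, -9.682), k4=(0.993, -9.608); state += dt/6·(k1+2k2+2k3+k4)
t=0.010: state=(2.470, 0.993)
t=0.020: state=(2.480, 0.898)
t=0.030: state=(2.488, 0.804)
continuing one RK4 step at a time; state shown every 25 steps (Δt=0.25):
t=0.250: state=(2.450, -1.151)
t=0.500: state=(1.833, -3.973)
t=0.750: state=(0.439, -6.818)
t=1.000: state=(-1.157, -5.088)
t=1.250: state=(-1.939, -1.226)
t=1.500: state=(-1.812, 2.229)
t=1.750: state=(-0.825, 5.507)
t=2.000: state=(0.649, 5.404)
t=2.250: state=(1.573, 1.797)
t=2.500: state=(1.550, -1.941)
t=2.750: state=(0.645, -5.027)
t=3.000: state=(-0.660, -4.620)
t=3.250: state=(-1.403, -1.144)
t=3.500: state=(-1.226, 2.496)
t=3.750: state=(-0.257, 4.801)
t=4.000: state=(0.843, 3.370)
t=4.250: state=(1.261, -0.105)
t=4.500: state=(0.813, -3.310)
t=4.750: state=(-0.200, -4.189)
t=5.000: state=(-0.991, -1.771)
t=5.250: state=(-1.017, 1.535)
t=5.500: state=(-0.312, 3.746)
t=5.750: state=(0.592, 2.934)
t=6.000: state=(0.980, 0.035)
t=6.250: state=(0.624, -2.698)
t=6.500: state=(-0.190, -3.313)
t=6.510: state=(-0.223, -3.273)
largest grid value and its neighbours: theta(0.110)=2.52362, theta(0.120)=2.52404, theta(0.130)=2.52359
parabola through these three points peaks at t≈0.120 with theta≈2.52404

max theta = 2.524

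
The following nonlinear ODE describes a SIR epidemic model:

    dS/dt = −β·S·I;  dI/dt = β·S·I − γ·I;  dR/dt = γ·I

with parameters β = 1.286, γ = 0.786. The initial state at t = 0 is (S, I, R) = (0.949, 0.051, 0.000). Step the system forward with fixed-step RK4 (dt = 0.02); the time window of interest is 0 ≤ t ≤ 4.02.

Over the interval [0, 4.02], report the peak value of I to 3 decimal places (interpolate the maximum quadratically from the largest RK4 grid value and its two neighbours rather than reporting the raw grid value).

t=0.000: state=(0.949, 0.051, 0.000)
step 1 (dt=0.02): k1=(-0.062, 0.022, 0.040), k2=(-0.062, 0.022, 0.040), k3=(-0.062, 0.022, 0.040), k4=(-0.063, 0.022, 0.040); state += dt/6·(k1+2k2+2k3+k4)
t=0.020: state=(0.948, 0.051, 0.001)
t=0.040: state=(0.946, 0.052, 0.002)
t=0.060: state=(0.945, 0.052, 0.002)
continuing one RK4 step at a time; state shown every 10 steps (Δt=0.2):
t=0.200: state=(0.936, 0.056, 0.008)
t=0.400: state=(0.922, 0.060, 0.017)
t=0.600: state=(0.908, 0.065, 0.027)
t=0.800: state=(0.892, 0.070, 0.038)
t=1.000: state=(0.875, 0.075, 0.049)
t=1.200: state=(0.858, 0.080, 0.062)
t=1.400: state=(0.840, 0.085, 0.075)
t=1.600: state=(0.821, 0.090, 0.089)
t=1.800: state=(0.802, 0.095, 0.103)
t=2.000: state=(0.782, 0.100, 0.118)
t=2.200: state=(0.762, 0.104, 0.134)
t=2.400: state=(0.741, 0.108, 0.151)
t=2.600: state=(0.721, 0.111, 0.168)
t=2.800: state=(0.700, 0.114, 0.186)
t=3.000: state=(0.680, 0.116, 0.204)
t=3.200: state=(0.659, 0.118, 0.223)
t=3.400: state=(0.640, 0.119, 0.241)
t=3.600: state=(0.620, 0.120, 0.260)
t=3.800: state=(0.601, 0.120, 0.279)
t=4.000: state=(0.583, 0.119, 0.298)
t=4.020: state=(0.581, 0.119, 0.300)
largest grid value and its neighbours: I(3.680)=0.11988, I(3.700)=0.11988, I(3.720)=0.11988
parabola through these three points peaks at t≈3.695 with I≈0.11988

max I = 0.120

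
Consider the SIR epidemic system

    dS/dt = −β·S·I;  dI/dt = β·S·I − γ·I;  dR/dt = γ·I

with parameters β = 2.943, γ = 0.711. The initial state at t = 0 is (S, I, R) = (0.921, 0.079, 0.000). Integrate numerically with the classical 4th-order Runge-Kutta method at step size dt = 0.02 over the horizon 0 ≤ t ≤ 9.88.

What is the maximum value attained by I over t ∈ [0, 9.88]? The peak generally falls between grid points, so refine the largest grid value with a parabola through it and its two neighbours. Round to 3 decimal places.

max I = 0.435

t=0.000: state=(0.921, 0.079, 0.000)
step 1 (dt=0.02): k1=(-0.214, 0.158, 0.056), k2=(-0.218, 0.161, 0.057), k3=(-0.218, 0.161, 0.057), k4=(-0.222, 0.163, 0.058); state += dt/6·(k1+2k2+2k3+k4)
t=0.020: state=(0.917, 0.082, 0.001)
t=0.040: state=(0.912, 0.086, 0.002)
t=0.060: state=(0.907, 0.089, 0.004)
continuing one RK4 step at a time; state shown every 25 steps (Δt=0.5):
t=0.500: state=(0.760, 0.193, 0.046)
t=1.000: state=(0.510, 0.347, 0.143)
t=1.500: state=(0.284, 0.432, 0.284)
t=2.000: state=(0.151, 0.412, 0.437)
t=2.500: state=(0.086, 0.342, 0.572)
t=3.000: state=(0.055, 0.265, 0.679)
t=3.500: state=(0.039, 0.199, 0.762)
t=4.000: state=(0.031, 0.147, 0.823)
t=4.500: state=(0.025, 0.107, 0.867)
t=5.000: state=(0.022, 0.078, 0.900)
t=5.500: state=(0.020, 0.056, 0.924)
t=6.000: state=(0.019, 0.041, 0.941)
t=6.500: state=(0.018, 0.029, 0.953)
t=7.000: state=(0.017, 0.021, 0.962)
t=7.500: state=(0.017, 0.015, 0.968)
t=8.000: state=(0.016, 0.011, 0.973)
t=8.500: state=(0.016, 0.008, 0.976)
t=9.000: state=(0.016, 0.006, 0.978)
t=9.500: state=(0.016, 0.004, 0.980)
t=9.880: state=(0.016, 0.003, 0.981)
largest grid value and its neighbours: I(1.600)=0.43498, I(1.620)=0.43510, I(1.640)=0.43507
parabola through these three points peaks at t≈1.626 with I≈0.43511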